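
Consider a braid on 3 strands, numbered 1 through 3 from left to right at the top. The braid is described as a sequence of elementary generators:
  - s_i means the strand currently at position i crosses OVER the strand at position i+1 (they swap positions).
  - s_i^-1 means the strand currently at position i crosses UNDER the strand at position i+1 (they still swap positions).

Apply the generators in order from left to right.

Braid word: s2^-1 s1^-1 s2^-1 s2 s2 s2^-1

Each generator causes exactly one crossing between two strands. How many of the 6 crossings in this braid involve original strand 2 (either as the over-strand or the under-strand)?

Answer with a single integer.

Gen 1: crossing 2x3. Involves strand 2? yes. Count so far: 1
Gen 2: crossing 1x3. Involves strand 2? no. Count so far: 1
Gen 3: crossing 1x2. Involves strand 2? yes. Count so far: 2
Gen 4: crossing 2x1. Involves strand 2? yes. Count so far: 3
Gen 5: crossing 1x2. Involves strand 2? yes. Count so far: 4
Gen 6: crossing 2x1. Involves strand 2? yes. Count so far: 5

Answer: 5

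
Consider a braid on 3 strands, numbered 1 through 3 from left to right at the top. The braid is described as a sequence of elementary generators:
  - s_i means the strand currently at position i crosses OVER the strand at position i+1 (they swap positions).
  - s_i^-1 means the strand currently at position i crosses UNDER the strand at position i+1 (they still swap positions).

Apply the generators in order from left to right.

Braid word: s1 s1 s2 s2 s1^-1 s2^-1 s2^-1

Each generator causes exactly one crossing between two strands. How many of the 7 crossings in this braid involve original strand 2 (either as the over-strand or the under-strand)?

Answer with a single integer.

Answer: 5

Derivation:
Gen 1: crossing 1x2. Involves strand 2? yes. Count so far: 1
Gen 2: crossing 2x1. Involves strand 2? yes. Count so far: 2
Gen 3: crossing 2x3. Involves strand 2? yes. Count so far: 3
Gen 4: crossing 3x2. Involves strand 2? yes. Count so far: 4
Gen 5: crossing 1x2. Involves strand 2? yes. Count so far: 5
Gen 6: crossing 1x3. Involves strand 2? no. Count so far: 5
Gen 7: crossing 3x1. Involves strand 2? no. Count so far: 5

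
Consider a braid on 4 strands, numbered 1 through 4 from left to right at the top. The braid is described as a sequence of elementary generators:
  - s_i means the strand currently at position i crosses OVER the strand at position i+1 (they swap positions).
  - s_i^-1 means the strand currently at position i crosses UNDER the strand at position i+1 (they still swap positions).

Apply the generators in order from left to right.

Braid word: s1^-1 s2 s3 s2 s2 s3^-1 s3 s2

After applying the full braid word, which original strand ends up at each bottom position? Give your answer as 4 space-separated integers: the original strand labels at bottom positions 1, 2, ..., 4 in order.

Gen 1 (s1^-1): strand 1 crosses under strand 2. Perm now: [2 1 3 4]
Gen 2 (s2): strand 1 crosses over strand 3. Perm now: [2 3 1 4]
Gen 3 (s3): strand 1 crosses over strand 4. Perm now: [2 3 4 1]
Gen 4 (s2): strand 3 crosses over strand 4. Perm now: [2 4 3 1]
Gen 5 (s2): strand 4 crosses over strand 3. Perm now: [2 3 4 1]
Gen 6 (s3^-1): strand 4 crosses under strand 1. Perm now: [2 3 1 4]
Gen 7 (s3): strand 1 crosses over strand 4. Perm now: [2 3 4 1]
Gen 8 (s2): strand 3 crosses over strand 4. Perm now: [2 4 3 1]

Answer: 2 4 3 1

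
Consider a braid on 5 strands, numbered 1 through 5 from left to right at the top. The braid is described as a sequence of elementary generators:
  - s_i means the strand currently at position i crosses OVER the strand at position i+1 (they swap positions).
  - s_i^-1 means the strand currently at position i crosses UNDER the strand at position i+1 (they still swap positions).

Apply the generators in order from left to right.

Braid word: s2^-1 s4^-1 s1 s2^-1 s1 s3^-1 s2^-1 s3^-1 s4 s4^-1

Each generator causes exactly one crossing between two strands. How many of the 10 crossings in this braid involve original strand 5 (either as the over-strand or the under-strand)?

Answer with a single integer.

Answer: 3

Derivation:
Gen 1: crossing 2x3. Involves strand 5? no. Count so far: 0
Gen 2: crossing 4x5. Involves strand 5? yes. Count so far: 1
Gen 3: crossing 1x3. Involves strand 5? no. Count so far: 1
Gen 4: crossing 1x2. Involves strand 5? no. Count so far: 1
Gen 5: crossing 3x2. Involves strand 5? no. Count so far: 1
Gen 6: crossing 1x5. Involves strand 5? yes. Count so far: 2
Gen 7: crossing 3x5. Involves strand 5? yes. Count so far: 3
Gen 8: crossing 3x1. Involves strand 5? no. Count so far: 3
Gen 9: crossing 3x4. Involves strand 5? no. Count so far: 3
Gen 10: crossing 4x3. Involves strand 5? no. Count so far: 3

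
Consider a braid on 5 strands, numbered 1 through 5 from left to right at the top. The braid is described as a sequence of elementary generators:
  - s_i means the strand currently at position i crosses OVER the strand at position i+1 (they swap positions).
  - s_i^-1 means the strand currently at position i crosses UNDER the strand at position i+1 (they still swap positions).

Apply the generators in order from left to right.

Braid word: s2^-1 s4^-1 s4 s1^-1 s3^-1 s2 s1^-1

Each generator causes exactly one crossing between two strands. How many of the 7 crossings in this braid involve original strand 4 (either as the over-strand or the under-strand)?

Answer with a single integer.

Answer: 5

Derivation:
Gen 1: crossing 2x3. Involves strand 4? no. Count so far: 0
Gen 2: crossing 4x5. Involves strand 4? yes. Count so far: 1
Gen 3: crossing 5x4. Involves strand 4? yes. Count so far: 2
Gen 4: crossing 1x3. Involves strand 4? no. Count so far: 2
Gen 5: crossing 2x4. Involves strand 4? yes. Count so far: 3
Gen 6: crossing 1x4. Involves strand 4? yes. Count so far: 4
Gen 7: crossing 3x4. Involves strand 4? yes. Count so far: 5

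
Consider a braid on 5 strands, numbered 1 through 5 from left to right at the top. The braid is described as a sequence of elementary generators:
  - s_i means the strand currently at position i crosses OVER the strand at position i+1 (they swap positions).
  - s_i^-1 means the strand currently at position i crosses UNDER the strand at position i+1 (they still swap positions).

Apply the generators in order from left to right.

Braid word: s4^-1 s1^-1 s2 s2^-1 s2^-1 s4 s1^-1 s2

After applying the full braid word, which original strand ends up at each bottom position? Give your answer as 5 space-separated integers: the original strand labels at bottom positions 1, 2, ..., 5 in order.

Gen 1 (s4^-1): strand 4 crosses under strand 5. Perm now: [1 2 3 5 4]
Gen 2 (s1^-1): strand 1 crosses under strand 2. Perm now: [2 1 3 5 4]
Gen 3 (s2): strand 1 crosses over strand 3. Perm now: [2 3 1 5 4]
Gen 4 (s2^-1): strand 3 crosses under strand 1. Perm now: [2 1 3 5 4]
Gen 5 (s2^-1): strand 1 crosses under strand 3. Perm now: [2 3 1 5 4]
Gen 6 (s4): strand 5 crosses over strand 4. Perm now: [2 3 1 4 5]
Gen 7 (s1^-1): strand 2 crosses under strand 3. Perm now: [3 2 1 4 5]
Gen 8 (s2): strand 2 crosses over strand 1. Perm now: [3 1 2 4 5]

Answer: 3 1 2 4 5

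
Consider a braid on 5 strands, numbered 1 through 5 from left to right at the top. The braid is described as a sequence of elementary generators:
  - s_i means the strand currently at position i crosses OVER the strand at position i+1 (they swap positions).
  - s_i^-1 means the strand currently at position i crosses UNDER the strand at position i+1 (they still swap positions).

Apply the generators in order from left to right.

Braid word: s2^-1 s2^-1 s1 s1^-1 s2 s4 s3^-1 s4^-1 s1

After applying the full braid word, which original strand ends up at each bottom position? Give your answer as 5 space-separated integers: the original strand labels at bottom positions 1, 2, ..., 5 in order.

Gen 1 (s2^-1): strand 2 crosses under strand 3. Perm now: [1 3 2 4 5]
Gen 2 (s2^-1): strand 3 crosses under strand 2. Perm now: [1 2 3 4 5]
Gen 3 (s1): strand 1 crosses over strand 2. Perm now: [2 1 3 4 5]
Gen 4 (s1^-1): strand 2 crosses under strand 1. Perm now: [1 2 3 4 5]
Gen 5 (s2): strand 2 crosses over strand 3. Perm now: [1 3 2 4 5]
Gen 6 (s4): strand 4 crosses over strand 5. Perm now: [1 3 2 5 4]
Gen 7 (s3^-1): strand 2 crosses under strand 5. Perm now: [1 3 5 2 4]
Gen 8 (s4^-1): strand 2 crosses under strand 4. Perm now: [1 3 5 4 2]
Gen 9 (s1): strand 1 crosses over strand 3. Perm now: [3 1 5 4 2]

Answer: 3 1 5 4 2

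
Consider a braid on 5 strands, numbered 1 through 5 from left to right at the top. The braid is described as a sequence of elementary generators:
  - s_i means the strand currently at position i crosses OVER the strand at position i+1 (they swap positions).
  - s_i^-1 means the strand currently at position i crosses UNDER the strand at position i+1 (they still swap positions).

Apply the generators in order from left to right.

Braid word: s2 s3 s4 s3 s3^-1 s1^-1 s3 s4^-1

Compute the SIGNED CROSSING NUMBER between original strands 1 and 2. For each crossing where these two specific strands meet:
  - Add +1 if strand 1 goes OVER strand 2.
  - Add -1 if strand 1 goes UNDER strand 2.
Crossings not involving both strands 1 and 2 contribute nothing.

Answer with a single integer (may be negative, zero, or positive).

Gen 1: crossing 2x3. Both 1&2? no. Sum: 0
Gen 2: crossing 2x4. Both 1&2? no. Sum: 0
Gen 3: crossing 2x5. Both 1&2? no. Sum: 0
Gen 4: crossing 4x5. Both 1&2? no. Sum: 0
Gen 5: crossing 5x4. Both 1&2? no. Sum: 0
Gen 6: crossing 1x3. Both 1&2? no. Sum: 0
Gen 7: crossing 4x5. Both 1&2? no. Sum: 0
Gen 8: crossing 4x2. Both 1&2? no. Sum: 0

Answer: 0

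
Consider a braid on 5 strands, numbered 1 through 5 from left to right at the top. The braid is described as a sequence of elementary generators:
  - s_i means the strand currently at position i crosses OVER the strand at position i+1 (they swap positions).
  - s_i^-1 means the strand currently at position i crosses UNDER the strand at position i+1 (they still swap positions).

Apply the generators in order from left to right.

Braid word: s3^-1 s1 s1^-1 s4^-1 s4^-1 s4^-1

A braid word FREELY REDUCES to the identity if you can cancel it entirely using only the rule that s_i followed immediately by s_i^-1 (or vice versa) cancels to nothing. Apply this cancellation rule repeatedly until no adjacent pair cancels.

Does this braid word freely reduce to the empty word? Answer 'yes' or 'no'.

Answer: no

Derivation:
Gen 1 (s3^-1): push. Stack: [s3^-1]
Gen 2 (s1): push. Stack: [s3^-1 s1]
Gen 3 (s1^-1): cancels prior s1. Stack: [s3^-1]
Gen 4 (s4^-1): push. Stack: [s3^-1 s4^-1]
Gen 5 (s4^-1): push. Stack: [s3^-1 s4^-1 s4^-1]
Gen 6 (s4^-1): push. Stack: [s3^-1 s4^-1 s4^-1 s4^-1]
Reduced word: s3^-1 s4^-1 s4^-1 s4^-1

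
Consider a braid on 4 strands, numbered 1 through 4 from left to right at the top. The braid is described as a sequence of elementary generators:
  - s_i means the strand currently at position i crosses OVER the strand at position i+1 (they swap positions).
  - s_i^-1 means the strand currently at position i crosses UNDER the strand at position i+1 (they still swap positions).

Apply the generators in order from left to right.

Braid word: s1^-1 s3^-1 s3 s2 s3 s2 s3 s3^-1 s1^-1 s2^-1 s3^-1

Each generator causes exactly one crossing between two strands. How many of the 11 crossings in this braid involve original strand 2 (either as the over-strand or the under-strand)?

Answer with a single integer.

Gen 1: crossing 1x2. Involves strand 2? yes. Count so far: 1
Gen 2: crossing 3x4. Involves strand 2? no. Count so far: 1
Gen 3: crossing 4x3. Involves strand 2? no. Count so far: 1
Gen 4: crossing 1x3. Involves strand 2? no. Count so far: 1
Gen 5: crossing 1x4. Involves strand 2? no. Count so far: 1
Gen 6: crossing 3x4. Involves strand 2? no. Count so far: 1
Gen 7: crossing 3x1. Involves strand 2? no. Count so far: 1
Gen 8: crossing 1x3. Involves strand 2? no. Count so far: 1
Gen 9: crossing 2x4. Involves strand 2? yes. Count so far: 2
Gen 10: crossing 2x3. Involves strand 2? yes. Count so far: 3
Gen 11: crossing 2x1. Involves strand 2? yes. Count so far: 4

Answer: 4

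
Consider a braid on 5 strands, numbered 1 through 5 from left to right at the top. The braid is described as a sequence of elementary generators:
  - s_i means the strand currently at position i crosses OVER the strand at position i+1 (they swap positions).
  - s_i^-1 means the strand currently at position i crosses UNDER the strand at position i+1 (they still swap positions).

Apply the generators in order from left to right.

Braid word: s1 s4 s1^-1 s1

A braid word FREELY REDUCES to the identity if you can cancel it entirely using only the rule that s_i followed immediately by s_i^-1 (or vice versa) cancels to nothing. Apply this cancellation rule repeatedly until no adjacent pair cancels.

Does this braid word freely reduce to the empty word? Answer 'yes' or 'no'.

Answer: no

Derivation:
Gen 1 (s1): push. Stack: [s1]
Gen 2 (s4): push. Stack: [s1 s4]
Gen 3 (s1^-1): push. Stack: [s1 s4 s1^-1]
Gen 4 (s1): cancels prior s1^-1. Stack: [s1 s4]
Reduced word: s1 s4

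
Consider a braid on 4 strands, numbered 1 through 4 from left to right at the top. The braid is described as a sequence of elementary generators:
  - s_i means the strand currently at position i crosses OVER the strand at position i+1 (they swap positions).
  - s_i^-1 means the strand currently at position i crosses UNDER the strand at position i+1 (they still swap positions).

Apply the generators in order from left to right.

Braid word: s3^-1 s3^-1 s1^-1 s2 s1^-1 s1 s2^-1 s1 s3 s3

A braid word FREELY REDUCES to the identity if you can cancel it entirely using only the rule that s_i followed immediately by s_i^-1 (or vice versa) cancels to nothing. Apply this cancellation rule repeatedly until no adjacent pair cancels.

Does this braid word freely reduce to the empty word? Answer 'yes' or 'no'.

Gen 1 (s3^-1): push. Stack: [s3^-1]
Gen 2 (s3^-1): push. Stack: [s3^-1 s3^-1]
Gen 3 (s1^-1): push. Stack: [s3^-1 s3^-1 s1^-1]
Gen 4 (s2): push. Stack: [s3^-1 s3^-1 s1^-1 s2]
Gen 5 (s1^-1): push. Stack: [s3^-1 s3^-1 s1^-1 s2 s1^-1]
Gen 6 (s1): cancels prior s1^-1. Stack: [s3^-1 s3^-1 s1^-1 s2]
Gen 7 (s2^-1): cancels prior s2. Stack: [s3^-1 s3^-1 s1^-1]
Gen 8 (s1): cancels prior s1^-1. Stack: [s3^-1 s3^-1]
Gen 9 (s3): cancels prior s3^-1. Stack: [s3^-1]
Gen 10 (s3): cancels prior s3^-1. Stack: []
Reduced word: (empty)

Answer: yes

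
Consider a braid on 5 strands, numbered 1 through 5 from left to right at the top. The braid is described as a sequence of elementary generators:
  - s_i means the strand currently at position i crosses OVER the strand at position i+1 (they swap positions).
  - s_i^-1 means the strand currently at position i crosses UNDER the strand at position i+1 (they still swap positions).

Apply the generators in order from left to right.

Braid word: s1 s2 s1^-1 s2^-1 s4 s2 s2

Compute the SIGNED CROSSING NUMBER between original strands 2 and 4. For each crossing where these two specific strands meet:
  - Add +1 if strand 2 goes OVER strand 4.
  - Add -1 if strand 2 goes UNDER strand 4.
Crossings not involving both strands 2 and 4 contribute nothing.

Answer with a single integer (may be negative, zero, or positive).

Answer: 0

Derivation:
Gen 1: crossing 1x2. Both 2&4? no. Sum: 0
Gen 2: crossing 1x3. Both 2&4? no. Sum: 0
Gen 3: crossing 2x3. Both 2&4? no. Sum: 0
Gen 4: crossing 2x1. Both 2&4? no. Sum: 0
Gen 5: crossing 4x5. Both 2&4? no. Sum: 0
Gen 6: crossing 1x2. Both 2&4? no. Sum: 0
Gen 7: crossing 2x1. Both 2&4? no. Sum: 0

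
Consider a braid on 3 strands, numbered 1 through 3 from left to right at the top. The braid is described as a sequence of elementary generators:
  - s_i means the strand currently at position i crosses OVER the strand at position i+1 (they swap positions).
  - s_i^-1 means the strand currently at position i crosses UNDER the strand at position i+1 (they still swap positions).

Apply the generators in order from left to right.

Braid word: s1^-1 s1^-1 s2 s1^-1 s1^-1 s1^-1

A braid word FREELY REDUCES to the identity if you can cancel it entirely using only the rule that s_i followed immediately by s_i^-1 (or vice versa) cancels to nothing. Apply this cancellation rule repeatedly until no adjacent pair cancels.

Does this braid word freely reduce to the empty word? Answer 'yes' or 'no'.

Answer: no

Derivation:
Gen 1 (s1^-1): push. Stack: [s1^-1]
Gen 2 (s1^-1): push. Stack: [s1^-1 s1^-1]
Gen 3 (s2): push. Stack: [s1^-1 s1^-1 s2]
Gen 4 (s1^-1): push. Stack: [s1^-1 s1^-1 s2 s1^-1]
Gen 5 (s1^-1): push. Stack: [s1^-1 s1^-1 s2 s1^-1 s1^-1]
Gen 6 (s1^-1): push. Stack: [s1^-1 s1^-1 s2 s1^-1 s1^-1 s1^-1]
Reduced word: s1^-1 s1^-1 s2 s1^-1 s1^-1 s1^-1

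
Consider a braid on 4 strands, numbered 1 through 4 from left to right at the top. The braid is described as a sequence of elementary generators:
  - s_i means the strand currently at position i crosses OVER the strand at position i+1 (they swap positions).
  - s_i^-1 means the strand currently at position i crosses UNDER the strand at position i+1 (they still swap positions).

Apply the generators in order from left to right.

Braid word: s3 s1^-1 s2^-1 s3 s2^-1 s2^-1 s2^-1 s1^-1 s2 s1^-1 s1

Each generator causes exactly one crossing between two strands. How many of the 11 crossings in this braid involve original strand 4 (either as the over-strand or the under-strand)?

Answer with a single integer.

Gen 1: crossing 3x4. Involves strand 4? yes. Count so far: 1
Gen 2: crossing 1x2. Involves strand 4? no. Count so far: 1
Gen 3: crossing 1x4. Involves strand 4? yes. Count so far: 2
Gen 4: crossing 1x3. Involves strand 4? no. Count so far: 2
Gen 5: crossing 4x3. Involves strand 4? yes. Count so far: 3
Gen 6: crossing 3x4. Involves strand 4? yes. Count so far: 4
Gen 7: crossing 4x3. Involves strand 4? yes. Count so far: 5
Gen 8: crossing 2x3. Involves strand 4? no. Count so far: 5
Gen 9: crossing 2x4. Involves strand 4? yes. Count so far: 6
Gen 10: crossing 3x4. Involves strand 4? yes. Count so far: 7
Gen 11: crossing 4x3. Involves strand 4? yes. Count so far: 8

Answer: 8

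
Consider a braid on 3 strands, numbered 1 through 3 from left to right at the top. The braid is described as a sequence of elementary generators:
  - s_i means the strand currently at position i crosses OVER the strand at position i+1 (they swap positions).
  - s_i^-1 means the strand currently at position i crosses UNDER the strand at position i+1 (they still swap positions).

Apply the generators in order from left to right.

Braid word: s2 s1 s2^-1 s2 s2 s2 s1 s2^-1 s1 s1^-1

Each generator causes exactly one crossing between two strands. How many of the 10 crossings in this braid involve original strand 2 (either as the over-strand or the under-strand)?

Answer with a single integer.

Answer: 8

Derivation:
Gen 1: crossing 2x3. Involves strand 2? yes. Count so far: 1
Gen 2: crossing 1x3. Involves strand 2? no. Count so far: 1
Gen 3: crossing 1x2. Involves strand 2? yes. Count so far: 2
Gen 4: crossing 2x1. Involves strand 2? yes. Count so far: 3
Gen 5: crossing 1x2. Involves strand 2? yes. Count so far: 4
Gen 6: crossing 2x1. Involves strand 2? yes. Count so far: 5
Gen 7: crossing 3x1. Involves strand 2? no. Count so far: 5
Gen 8: crossing 3x2. Involves strand 2? yes. Count so far: 6
Gen 9: crossing 1x2. Involves strand 2? yes. Count so far: 7
Gen 10: crossing 2x1. Involves strand 2? yes. Count so far: 8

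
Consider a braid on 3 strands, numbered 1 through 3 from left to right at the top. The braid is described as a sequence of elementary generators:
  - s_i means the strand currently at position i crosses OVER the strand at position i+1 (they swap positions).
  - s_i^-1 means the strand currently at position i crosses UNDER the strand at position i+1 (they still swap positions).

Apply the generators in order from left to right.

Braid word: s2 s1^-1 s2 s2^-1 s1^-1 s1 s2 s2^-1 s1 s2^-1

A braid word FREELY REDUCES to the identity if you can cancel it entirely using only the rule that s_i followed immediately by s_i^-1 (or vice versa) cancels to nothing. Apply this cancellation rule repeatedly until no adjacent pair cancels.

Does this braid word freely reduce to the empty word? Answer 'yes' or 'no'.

Answer: yes

Derivation:
Gen 1 (s2): push. Stack: [s2]
Gen 2 (s1^-1): push. Stack: [s2 s1^-1]
Gen 3 (s2): push. Stack: [s2 s1^-1 s2]
Gen 4 (s2^-1): cancels prior s2. Stack: [s2 s1^-1]
Gen 5 (s1^-1): push. Stack: [s2 s1^-1 s1^-1]
Gen 6 (s1): cancels prior s1^-1. Stack: [s2 s1^-1]
Gen 7 (s2): push. Stack: [s2 s1^-1 s2]
Gen 8 (s2^-1): cancels prior s2. Stack: [s2 s1^-1]
Gen 9 (s1): cancels prior s1^-1. Stack: [s2]
Gen 10 (s2^-1): cancels prior s2. Stack: []
Reduced word: (empty)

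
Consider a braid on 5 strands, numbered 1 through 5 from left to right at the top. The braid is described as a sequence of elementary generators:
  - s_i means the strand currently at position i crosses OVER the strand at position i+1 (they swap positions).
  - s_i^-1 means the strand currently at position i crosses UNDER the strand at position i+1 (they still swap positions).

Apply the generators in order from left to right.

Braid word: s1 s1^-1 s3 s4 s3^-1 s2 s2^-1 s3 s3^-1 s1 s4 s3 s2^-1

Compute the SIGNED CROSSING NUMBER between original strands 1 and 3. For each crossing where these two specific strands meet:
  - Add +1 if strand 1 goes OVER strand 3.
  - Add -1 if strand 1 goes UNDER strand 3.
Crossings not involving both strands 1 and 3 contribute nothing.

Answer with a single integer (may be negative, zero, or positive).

Answer: -1

Derivation:
Gen 1: crossing 1x2. Both 1&3? no. Sum: 0
Gen 2: crossing 2x1. Both 1&3? no. Sum: 0
Gen 3: crossing 3x4. Both 1&3? no. Sum: 0
Gen 4: crossing 3x5. Both 1&3? no. Sum: 0
Gen 5: crossing 4x5. Both 1&3? no. Sum: 0
Gen 6: crossing 2x5. Both 1&3? no. Sum: 0
Gen 7: crossing 5x2. Both 1&3? no. Sum: 0
Gen 8: crossing 5x4. Both 1&3? no. Sum: 0
Gen 9: crossing 4x5. Both 1&3? no. Sum: 0
Gen 10: crossing 1x2. Both 1&3? no. Sum: 0
Gen 11: crossing 4x3. Both 1&3? no. Sum: 0
Gen 12: crossing 5x3. Both 1&3? no. Sum: 0
Gen 13: 1 under 3. Both 1&3? yes. Contrib: -1. Sum: -1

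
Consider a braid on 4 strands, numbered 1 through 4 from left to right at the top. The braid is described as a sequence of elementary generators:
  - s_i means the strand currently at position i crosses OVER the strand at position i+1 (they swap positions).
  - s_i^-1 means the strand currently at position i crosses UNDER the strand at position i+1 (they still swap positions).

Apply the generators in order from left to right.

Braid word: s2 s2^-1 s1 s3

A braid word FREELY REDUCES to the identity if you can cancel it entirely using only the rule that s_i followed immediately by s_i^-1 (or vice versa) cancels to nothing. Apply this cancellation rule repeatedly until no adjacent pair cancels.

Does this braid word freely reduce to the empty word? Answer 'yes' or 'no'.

Answer: no

Derivation:
Gen 1 (s2): push. Stack: [s2]
Gen 2 (s2^-1): cancels prior s2. Stack: []
Gen 3 (s1): push. Stack: [s1]
Gen 4 (s3): push. Stack: [s1 s3]
Reduced word: s1 s3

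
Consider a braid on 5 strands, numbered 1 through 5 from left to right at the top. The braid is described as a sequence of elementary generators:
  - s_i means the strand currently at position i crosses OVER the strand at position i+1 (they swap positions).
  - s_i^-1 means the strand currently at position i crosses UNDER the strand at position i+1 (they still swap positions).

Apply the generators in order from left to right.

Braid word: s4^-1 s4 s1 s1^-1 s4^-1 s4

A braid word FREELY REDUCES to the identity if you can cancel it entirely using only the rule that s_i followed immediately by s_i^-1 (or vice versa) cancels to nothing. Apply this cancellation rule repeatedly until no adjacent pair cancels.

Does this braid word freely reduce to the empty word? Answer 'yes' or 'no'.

Answer: yes

Derivation:
Gen 1 (s4^-1): push. Stack: [s4^-1]
Gen 2 (s4): cancels prior s4^-1. Stack: []
Gen 3 (s1): push. Stack: [s1]
Gen 4 (s1^-1): cancels prior s1. Stack: []
Gen 5 (s4^-1): push. Stack: [s4^-1]
Gen 6 (s4): cancels prior s4^-1. Stack: []
Reduced word: (empty)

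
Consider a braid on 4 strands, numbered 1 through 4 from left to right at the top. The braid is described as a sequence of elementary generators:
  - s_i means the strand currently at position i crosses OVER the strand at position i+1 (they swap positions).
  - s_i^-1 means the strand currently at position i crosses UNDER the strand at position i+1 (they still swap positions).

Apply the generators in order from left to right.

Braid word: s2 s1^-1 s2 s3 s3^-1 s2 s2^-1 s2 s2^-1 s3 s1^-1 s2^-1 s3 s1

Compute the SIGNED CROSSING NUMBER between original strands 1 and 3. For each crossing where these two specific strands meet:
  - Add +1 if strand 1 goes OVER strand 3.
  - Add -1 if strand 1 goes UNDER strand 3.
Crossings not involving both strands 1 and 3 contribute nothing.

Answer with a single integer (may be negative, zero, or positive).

Gen 1: crossing 2x3. Both 1&3? no. Sum: 0
Gen 2: 1 under 3. Both 1&3? yes. Contrib: -1. Sum: -1
Gen 3: crossing 1x2. Both 1&3? no. Sum: -1
Gen 4: crossing 1x4. Both 1&3? no. Sum: -1
Gen 5: crossing 4x1. Both 1&3? no. Sum: -1
Gen 6: crossing 2x1. Both 1&3? no. Sum: -1
Gen 7: crossing 1x2. Both 1&3? no. Sum: -1
Gen 8: crossing 2x1. Both 1&3? no. Sum: -1
Gen 9: crossing 1x2. Both 1&3? no. Sum: -1
Gen 10: crossing 1x4. Both 1&3? no. Sum: -1
Gen 11: crossing 3x2. Both 1&3? no. Sum: -1
Gen 12: crossing 3x4. Both 1&3? no. Sum: -1
Gen 13: 3 over 1. Both 1&3? yes. Contrib: -1. Sum: -2
Gen 14: crossing 2x4. Both 1&3? no. Sum: -2

Answer: -2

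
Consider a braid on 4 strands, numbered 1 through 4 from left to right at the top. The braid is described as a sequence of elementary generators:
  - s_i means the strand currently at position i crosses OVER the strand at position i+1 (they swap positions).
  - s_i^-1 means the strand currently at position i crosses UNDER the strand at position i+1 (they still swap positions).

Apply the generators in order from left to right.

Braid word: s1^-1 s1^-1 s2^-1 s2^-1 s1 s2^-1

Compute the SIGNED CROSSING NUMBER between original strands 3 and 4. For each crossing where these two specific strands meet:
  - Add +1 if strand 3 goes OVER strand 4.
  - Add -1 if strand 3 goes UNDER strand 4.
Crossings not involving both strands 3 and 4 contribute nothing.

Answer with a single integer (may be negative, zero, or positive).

Gen 1: crossing 1x2. Both 3&4? no. Sum: 0
Gen 2: crossing 2x1. Both 3&4? no. Sum: 0
Gen 3: crossing 2x3. Both 3&4? no. Sum: 0
Gen 4: crossing 3x2. Both 3&4? no. Sum: 0
Gen 5: crossing 1x2. Both 3&4? no. Sum: 0
Gen 6: crossing 1x3. Both 3&4? no. Sum: 0

Answer: 0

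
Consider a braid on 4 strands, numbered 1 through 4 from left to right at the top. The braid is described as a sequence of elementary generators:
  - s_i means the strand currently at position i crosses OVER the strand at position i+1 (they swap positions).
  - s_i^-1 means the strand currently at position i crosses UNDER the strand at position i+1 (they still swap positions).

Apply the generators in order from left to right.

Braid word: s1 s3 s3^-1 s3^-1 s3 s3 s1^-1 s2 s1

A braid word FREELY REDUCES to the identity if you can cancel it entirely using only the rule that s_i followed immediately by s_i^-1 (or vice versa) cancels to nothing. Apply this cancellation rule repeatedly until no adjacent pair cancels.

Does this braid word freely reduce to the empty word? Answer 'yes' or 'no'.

Answer: no

Derivation:
Gen 1 (s1): push. Stack: [s1]
Gen 2 (s3): push. Stack: [s1 s3]
Gen 3 (s3^-1): cancels prior s3. Stack: [s1]
Gen 4 (s3^-1): push. Stack: [s1 s3^-1]
Gen 5 (s3): cancels prior s3^-1. Stack: [s1]
Gen 6 (s3): push. Stack: [s1 s3]
Gen 7 (s1^-1): push. Stack: [s1 s3 s1^-1]
Gen 8 (s2): push. Stack: [s1 s3 s1^-1 s2]
Gen 9 (s1): push. Stack: [s1 s3 s1^-1 s2 s1]
Reduced word: s1 s3 s1^-1 s2 s1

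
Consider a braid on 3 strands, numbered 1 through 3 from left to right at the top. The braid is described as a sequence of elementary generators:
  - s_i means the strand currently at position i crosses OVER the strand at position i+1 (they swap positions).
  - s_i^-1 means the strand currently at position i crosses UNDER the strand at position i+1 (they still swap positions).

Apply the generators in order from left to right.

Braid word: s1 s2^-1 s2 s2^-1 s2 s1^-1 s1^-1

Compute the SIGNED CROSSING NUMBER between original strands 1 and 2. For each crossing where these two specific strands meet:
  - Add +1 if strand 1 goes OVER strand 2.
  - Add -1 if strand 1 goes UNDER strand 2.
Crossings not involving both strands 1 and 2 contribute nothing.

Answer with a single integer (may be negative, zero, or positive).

Gen 1: 1 over 2. Both 1&2? yes. Contrib: +1. Sum: 1
Gen 2: crossing 1x3. Both 1&2? no. Sum: 1
Gen 3: crossing 3x1. Both 1&2? no. Sum: 1
Gen 4: crossing 1x3. Both 1&2? no. Sum: 1
Gen 5: crossing 3x1. Both 1&2? no. Sum: 1
Gen 6: 2 under 1. Both 1&2? yes. Contrib: +1. Sum: 2
Gen 7: 1 under 2. Both 1&2? yes. Contrib: -1. Sum: 1

Answer: 1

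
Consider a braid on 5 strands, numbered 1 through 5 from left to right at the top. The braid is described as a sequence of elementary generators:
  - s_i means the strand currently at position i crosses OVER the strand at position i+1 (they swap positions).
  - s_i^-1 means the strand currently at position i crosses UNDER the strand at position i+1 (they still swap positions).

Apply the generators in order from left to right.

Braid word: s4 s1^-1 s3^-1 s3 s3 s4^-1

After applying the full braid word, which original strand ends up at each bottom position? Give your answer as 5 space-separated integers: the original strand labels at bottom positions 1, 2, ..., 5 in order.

Answer: 2 1 5 4 3

Derivation:
Gen 1 (s4): strand 4 crosses over strand 5. Perm now: [1 2 3 5 4]
Gen 2 (s1^-1): strand 1 crosses under strand 2. Perm now: [2 1 3 5 4]
Gen 3 (s3^-1): strand 3 crosses under strand 5. Perm now: [2 1 5 3 4]
Gen 4 (s3): strand 5 crosses over strand 3. Perm now: [2 1 3 5 4]
Gen 5 (s3): strand 3 crosses over strand 5. Perm now: [2 1 5 3 4]
Gen 6 (s4^-1): strand 3 crosses under strand 4. Perm now: [2 1 5 4 3]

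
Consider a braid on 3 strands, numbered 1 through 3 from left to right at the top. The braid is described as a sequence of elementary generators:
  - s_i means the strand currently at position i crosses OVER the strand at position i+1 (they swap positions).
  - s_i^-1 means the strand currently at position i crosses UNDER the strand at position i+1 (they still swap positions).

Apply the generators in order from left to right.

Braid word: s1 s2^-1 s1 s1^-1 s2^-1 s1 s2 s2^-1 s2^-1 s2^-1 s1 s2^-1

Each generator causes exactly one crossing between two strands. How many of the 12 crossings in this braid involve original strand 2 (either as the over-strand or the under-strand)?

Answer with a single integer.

Gen 1: crossing 1x2. Involves strand 2? yes. Count so far: 1
Gen 2: crossing 1x3. Involves strand 2? no. Count so far: 1
Gen 3: crossing 2x3. Involves strand 2? yes. Count so far: 2
Gen 4: crossing 3x2. Involves strand 2? yes. Count so far: 3
Gen 5: crossing 3x1. Involves strand 2? no. Count so far: 3
Gen 6: crossing 2x1. Involves strand 2? yes. Count so far: 4
Gen 7: crossing 2x3. Involves strand 2? yes. Count so far: 5
Gen 8: crossing 3x2. Involves strand 2? yes. Count so far: 6
Gen 9: crossing 2x3. Involves strand 2? yes. Count so far: 7
Gen 10: crossing 3x2. Involves strand 2? yes. Count so far: 8
Gen 11: crossing 1x2. Involves strand 2? yes. Count so far: 9
Gen 12: crossing 1x3. Involves strand 2? no. Count so far: 9

Answer: 9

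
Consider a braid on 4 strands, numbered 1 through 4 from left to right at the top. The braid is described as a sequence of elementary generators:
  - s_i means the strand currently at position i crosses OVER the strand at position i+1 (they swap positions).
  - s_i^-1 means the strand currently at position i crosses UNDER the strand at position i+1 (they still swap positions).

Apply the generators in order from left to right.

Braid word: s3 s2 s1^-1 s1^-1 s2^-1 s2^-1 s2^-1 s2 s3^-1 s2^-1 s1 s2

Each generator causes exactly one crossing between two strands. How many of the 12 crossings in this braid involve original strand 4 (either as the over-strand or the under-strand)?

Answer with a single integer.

Gen 1: crossing 3x4. Involves strand 4? yes. Count so far: 1
Gen 2: crossing 2x4. Involves strand 4? yes. Count so far: 2
Gen 3: crossing 1x4. Involves strand 4? yes. Count so far: 3
Gen 4: crossing 4x1. Involves strand 4? yes. Count so far: 4
Gen 5: crossing 4x2. Involves strand 4? yes. Count so far: 5
Gen 6: crossing 2x4. Involves strand 4? yes. Count so far: 6
Gen 7: crossing 4x2. Involves strand 4? yes. Count so far: 7
Gen 8: crossing 2x4. Involves strand 4? yes. Count so far: 8
Gen 9: crossing 2x3. Involves strand 4? no. Count so far: 8
Gen 10: crossing 4x3. Involves strand 4? yes. Count so far: 9
Gen 11: crossing 1x3. Involves strand 4? no. Count so far: 9
Gen 12: crossing 1x4. Involves strand 4? yes. Count so far: 10

Answer: 10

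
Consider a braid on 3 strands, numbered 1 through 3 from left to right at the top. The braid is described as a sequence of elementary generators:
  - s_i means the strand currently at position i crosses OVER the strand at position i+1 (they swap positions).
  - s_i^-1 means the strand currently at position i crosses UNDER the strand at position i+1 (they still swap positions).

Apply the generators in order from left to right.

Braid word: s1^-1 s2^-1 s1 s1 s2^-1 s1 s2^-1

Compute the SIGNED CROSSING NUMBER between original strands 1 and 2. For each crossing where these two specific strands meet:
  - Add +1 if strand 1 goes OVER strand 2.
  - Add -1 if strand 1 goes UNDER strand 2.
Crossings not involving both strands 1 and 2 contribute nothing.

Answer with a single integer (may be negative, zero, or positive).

Gen 1: 1 under 2. Both 1&2? yes. Contrib: -1. Sum: -1
Gen 2: crossing 1x3. Both 1&2? no. Sum: -1
Gen 3: crossing 2x3. Both 1&2? no. Sum: -1
Gen 4: crossing 3x2. Both 1&2? no. Sum: -1
Gen 5: crossing 3x1. Both 1&2? no. Sum: -1
Gen 6: 2 over 1. Both 1&2? yes. Contrib: -1. Sum: -2
Gen 7: crossing 2x3. Both 1&2? no. Sum: -2

Answer: -2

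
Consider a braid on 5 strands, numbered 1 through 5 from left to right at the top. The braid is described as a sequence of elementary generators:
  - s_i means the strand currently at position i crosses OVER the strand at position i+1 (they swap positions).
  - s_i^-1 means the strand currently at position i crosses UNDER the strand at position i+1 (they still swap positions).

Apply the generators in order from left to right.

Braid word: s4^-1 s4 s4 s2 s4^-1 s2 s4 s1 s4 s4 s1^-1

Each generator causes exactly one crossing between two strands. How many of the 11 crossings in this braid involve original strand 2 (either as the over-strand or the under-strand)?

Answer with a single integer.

Answer: 4

Derivation:
Gen 1: crossing 4x5. Involves strand 2? no. Count so far: 0
Gen 2: crossing 5x4. Involves strand 2? no. Count so far: 0
Gen 3: crossing 4x5. Involves strand 2? no. Count so far: 0
Gen 4: crossing 2x3. Involves strand 2? yes. Count so far: 1
Gen 5: crossing 5x4. Involves strand 2? no. Count so far: 1
Gen 6: crossing 3x2. Involves strand 2? yes. Count so far: 2
Gen 7: crossing 4x5. Involves strand 2? no. Count so far: 2
Gen 8: crossing 1x2. Involves strand 2? yes. Count so far: 3
Gen 9: crossing 5x4. Involves strand 2? no. Count so far: 3
Gen 10: crossing 4x5. Involves strand 2? no. Count so far: 3
Gen 11: crossing 2x1. Involves strand 2? yes. Count so far: 4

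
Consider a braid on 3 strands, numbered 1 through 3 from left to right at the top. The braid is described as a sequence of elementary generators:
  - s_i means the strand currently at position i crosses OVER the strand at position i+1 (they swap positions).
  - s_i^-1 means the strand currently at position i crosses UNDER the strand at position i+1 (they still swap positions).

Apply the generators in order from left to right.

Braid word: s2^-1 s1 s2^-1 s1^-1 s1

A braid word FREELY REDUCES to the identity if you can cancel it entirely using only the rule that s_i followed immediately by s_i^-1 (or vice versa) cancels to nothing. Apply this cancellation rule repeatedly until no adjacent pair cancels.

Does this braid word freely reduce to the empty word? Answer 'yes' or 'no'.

Answer: no

Derivation:
Gen 1 (s2^-1): push. Stack: [s2^-1]
Gen 2 (s1): push. Stack: [s2^-1 s1]
Gen 3 (s2^-1): push. Stack: [s2^-1 s1 s2^-1]
Gen 4 (s1^-1): push. Stack: [s2^-1 s1 s2^-1 s1^-1]
Gen 5 (s1): cancels prior s1^-1. Stack: [s2^-1 s1 s2^-1]
Reduced word: s2^-1 s1 s2^-1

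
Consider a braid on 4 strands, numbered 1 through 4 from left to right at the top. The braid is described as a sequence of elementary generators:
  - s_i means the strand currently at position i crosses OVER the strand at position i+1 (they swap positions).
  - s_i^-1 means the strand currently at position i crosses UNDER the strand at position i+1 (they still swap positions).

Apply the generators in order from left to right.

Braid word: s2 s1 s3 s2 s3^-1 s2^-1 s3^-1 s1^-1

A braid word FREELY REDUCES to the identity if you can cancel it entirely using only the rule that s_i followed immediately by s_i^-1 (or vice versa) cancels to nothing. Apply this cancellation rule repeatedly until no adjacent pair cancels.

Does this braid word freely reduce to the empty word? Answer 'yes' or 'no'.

Answer: no

Derivation:
Gen 1 (s2): push. Stack: [s2]
Gen 2 (s1): push. Stack: [s2 s1]
Gen 3 (s3): push. Stack: [s2 s1 s3]
Gen 4 (s2): push. Stack: [s2 s1 s3 s2]
Gen 5 (s3^-1): push. Stack: [s2 s1 s3 s2 s3^-1]
Gen 6 (s2^-1): push. Stack: [s2 s1 s3 s2 s3^-1 s2^-1]
Gen 7 (s3^-1): push. Stack: [s2 s1 s3 s2 s3^-1 s2^-1 s3^-1]
Gen 8 (s1^-1): push. Stack: [s2 s1 s3 s2 s3^-1 s2^-1 s3^-1 s1^-1]
Reduced word: s2 s1 s3 s2 s3^-1 s2^-1 s3^-1 s1^-1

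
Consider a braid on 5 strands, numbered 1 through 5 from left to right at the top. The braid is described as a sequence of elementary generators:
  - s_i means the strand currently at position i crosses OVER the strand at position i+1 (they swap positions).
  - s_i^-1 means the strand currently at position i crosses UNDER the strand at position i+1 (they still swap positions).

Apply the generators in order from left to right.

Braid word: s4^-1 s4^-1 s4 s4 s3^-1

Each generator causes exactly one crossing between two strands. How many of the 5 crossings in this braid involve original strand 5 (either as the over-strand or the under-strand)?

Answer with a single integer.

Gen 1: crossing 4x5. Involves strand 5? yes. Count so far: 1
Gen 2: crossing 5x4. Involves strand 5? yes. Count so far: 2
Gen 3: crossing 4x5. Involves strand 5? yes. Count so far: 3
Gen 4: crossing 5x4. Involves strand 5? yes. Count so far: 4
Gen 5: crossing 3x4. Involves strand 5? no. Count so far: 4

Answer: 4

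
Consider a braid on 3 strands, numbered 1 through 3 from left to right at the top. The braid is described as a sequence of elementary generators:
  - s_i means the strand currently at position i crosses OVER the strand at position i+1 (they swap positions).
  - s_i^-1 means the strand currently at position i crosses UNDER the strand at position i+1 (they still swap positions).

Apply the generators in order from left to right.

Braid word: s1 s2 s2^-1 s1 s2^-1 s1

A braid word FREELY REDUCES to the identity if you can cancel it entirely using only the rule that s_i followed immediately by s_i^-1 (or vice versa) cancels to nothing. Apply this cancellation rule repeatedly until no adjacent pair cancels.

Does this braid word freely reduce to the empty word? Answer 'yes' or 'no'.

Gen 1 (s1): push. Stack: [s1]
Gen 2 (s2): push. Stack: [s1 s2]
Gen 3 (s2^-1): cancels prior s2. Stack: [s1]
Gen 4 (s1): push. Stack: [s1 s1]
Gen 5 (s2^-1): push. Stack: [s1 s1 s2^-1]
Gen 6 (s1): push. Stack: [s1 s1 s2^-1 s1]
Reduced word: s1 s1 s2^-1 s1

Answer: no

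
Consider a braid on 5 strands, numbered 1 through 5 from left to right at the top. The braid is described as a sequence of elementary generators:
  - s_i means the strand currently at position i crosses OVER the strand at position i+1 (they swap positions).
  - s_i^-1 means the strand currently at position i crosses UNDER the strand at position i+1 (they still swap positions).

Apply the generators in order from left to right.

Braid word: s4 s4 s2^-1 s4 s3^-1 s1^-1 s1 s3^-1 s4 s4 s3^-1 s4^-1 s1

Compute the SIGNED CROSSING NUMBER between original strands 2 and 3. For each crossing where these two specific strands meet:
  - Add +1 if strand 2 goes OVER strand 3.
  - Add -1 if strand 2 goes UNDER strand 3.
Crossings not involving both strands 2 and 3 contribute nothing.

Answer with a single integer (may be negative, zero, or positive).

Answer: -1

Derivation:
Gen 1: crossing 4x5. Both 2&3? no. Sum: 0
Gen 2: crossing 5x4. Both 2&3? no. Sum: 0
Gen 3: 2 under 3. Both 2&3? yes. Contrib: -1. Sum: -1
Gen 4: crossing 4x5. Both 2&3? no. Sum: -1
Gen 5: crossing 2x5. Both 2&3? no. Sum: -1
Gen 6: crossing 1x3. Both 2&3? no. Sum: -1
Gen 7: crossing 3x1. Both 2&3? no. Sum: -1
Gen 8: crossing 5x2. Both 2&3? no. Sum: -1
Gen 9: crossing 5x4. Both 2&3? no. Sum: -1
Gen 10: crossing 4x5. Both 2&3? no. Sum: -1
Gen 11: crossing 2x5. Both 2&3? no. Sum: -1
Gen 12: crossing 2x4. Both 2&3? no. Sum: -1
Gen 13: crossing 1x3. Both 2&3? no. Sum: -1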